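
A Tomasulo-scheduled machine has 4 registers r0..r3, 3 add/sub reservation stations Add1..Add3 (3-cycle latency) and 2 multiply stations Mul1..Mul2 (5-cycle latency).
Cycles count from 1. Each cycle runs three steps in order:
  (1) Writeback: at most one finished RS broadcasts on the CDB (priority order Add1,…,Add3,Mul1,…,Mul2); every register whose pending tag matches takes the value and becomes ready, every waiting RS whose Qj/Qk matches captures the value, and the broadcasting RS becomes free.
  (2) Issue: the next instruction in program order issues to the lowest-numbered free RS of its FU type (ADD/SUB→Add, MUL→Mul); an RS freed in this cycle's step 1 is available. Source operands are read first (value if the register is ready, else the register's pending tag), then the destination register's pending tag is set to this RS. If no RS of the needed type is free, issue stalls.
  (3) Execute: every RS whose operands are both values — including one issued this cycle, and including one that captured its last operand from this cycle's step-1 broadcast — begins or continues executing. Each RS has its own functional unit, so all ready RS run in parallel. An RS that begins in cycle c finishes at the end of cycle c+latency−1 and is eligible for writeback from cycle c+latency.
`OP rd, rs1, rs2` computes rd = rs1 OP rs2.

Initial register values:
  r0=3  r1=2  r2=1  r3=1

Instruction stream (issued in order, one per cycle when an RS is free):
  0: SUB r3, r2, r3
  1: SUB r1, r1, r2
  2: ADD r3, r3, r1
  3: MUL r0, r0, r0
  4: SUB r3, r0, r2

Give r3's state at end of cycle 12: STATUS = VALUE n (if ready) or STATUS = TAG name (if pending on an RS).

STATUS = VALUE 8

cycle 1: issue SUB r3<-Add1 // r0:3,r1:2,r2:1,r3:Add1
cycle 2: issue SUB r1<-Add2 // r0:3,r1:Add2,r2:1,r3:Add1
cycle 3: issue ADD r3<-Add3 // r0:3,r1:Add2,r2:1,r3:Add3
cycle 4: CDB Add1=0; issue MUL r0<-Mul1 // r0:Mul1,r1:Add2,r2:1,r3:Add3
cycle 5: CDB Add2=1; issue SUB r3<-Add1 // r0:Mul1,r1:1,r2:1,r3:Add1
cycle 6: - // r0:Mul1,r1:1,r2:1,r3:Add1
cycle 7: - // r0:Mul1,r1:1,r2:1,r3:Add1
cycle 8: CDB Add3=1 // r0:Mul1,r1:1,r2:1,r3:Add1
cycle 9: CDB Mul1=9 // r0:9,r1:1,r2:1,r3:Add1
cycle 10: - // r0:9,r1:1,r2:1,r3:Add1
cycle 11: - // r0:9,r1:1,r2:1,r3:Add1
cycle 12: CDB Add1=8 // r0:9,r1:1,r2:1,r3:8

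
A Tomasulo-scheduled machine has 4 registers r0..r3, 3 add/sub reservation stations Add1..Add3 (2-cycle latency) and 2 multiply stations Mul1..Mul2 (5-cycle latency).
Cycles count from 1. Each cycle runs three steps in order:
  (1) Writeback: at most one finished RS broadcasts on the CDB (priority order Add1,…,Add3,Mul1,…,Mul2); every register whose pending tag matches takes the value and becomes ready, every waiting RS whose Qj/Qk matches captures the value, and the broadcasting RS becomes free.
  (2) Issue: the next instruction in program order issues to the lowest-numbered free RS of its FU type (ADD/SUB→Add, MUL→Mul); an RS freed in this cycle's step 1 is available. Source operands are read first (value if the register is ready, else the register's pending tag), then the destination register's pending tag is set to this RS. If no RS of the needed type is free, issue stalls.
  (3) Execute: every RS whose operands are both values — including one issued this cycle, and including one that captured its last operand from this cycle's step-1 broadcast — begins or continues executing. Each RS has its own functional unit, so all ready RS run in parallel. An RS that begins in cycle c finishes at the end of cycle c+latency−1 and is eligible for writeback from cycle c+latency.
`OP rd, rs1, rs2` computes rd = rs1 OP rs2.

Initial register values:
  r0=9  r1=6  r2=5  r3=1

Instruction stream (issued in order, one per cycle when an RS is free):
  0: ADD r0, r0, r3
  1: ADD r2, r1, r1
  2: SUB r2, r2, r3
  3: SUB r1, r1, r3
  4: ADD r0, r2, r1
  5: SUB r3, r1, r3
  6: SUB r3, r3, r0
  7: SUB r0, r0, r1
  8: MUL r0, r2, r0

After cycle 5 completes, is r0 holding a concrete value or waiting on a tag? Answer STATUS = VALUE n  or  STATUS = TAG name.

c1: issue ADD r0<-Add1 | r0:Add1,r1:6,r2:5,r3:1
c2: issue ADD r2<-Add2 | r0:Add1,r1:6,r2:Add2,r3:1
c3: CDB Add1=10; issue SUB r2<-Add1 | r0:10,r1:6,r2:Add1,r3:1
c4: CDB Add2=12; issue SUB r1<-Add2 | r0:10,r1:Add2,r2:Add1,r3:1
c5: issue ADD r0<-Add3 | r0:Add3,r1:Add2,r2:Add1,r3:1

STATUS = TAG Add3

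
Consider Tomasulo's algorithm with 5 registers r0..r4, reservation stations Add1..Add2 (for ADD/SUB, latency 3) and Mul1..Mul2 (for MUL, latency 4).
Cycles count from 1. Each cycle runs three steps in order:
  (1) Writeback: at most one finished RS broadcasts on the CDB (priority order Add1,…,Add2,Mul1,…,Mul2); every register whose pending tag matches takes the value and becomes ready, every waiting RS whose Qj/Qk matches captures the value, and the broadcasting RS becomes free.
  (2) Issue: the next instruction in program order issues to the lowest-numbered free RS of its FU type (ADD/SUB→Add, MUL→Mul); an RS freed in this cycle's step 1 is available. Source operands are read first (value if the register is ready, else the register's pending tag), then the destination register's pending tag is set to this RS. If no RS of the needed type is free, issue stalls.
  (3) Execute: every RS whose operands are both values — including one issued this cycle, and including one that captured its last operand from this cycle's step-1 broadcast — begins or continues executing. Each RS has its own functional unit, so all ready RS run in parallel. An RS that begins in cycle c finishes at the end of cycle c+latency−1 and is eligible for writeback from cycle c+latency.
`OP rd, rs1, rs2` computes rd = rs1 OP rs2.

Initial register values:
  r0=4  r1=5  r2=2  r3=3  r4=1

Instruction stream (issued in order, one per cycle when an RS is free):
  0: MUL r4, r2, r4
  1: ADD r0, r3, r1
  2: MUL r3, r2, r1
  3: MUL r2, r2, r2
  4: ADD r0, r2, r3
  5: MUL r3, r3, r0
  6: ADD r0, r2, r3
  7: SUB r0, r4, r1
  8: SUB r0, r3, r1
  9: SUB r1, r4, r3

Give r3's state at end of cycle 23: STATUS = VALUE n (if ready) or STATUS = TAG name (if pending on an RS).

STATUS = VALUE 140

c1: issue MUL r4<-Mul1 | r0:4,r1:5,r2:2,r3:3,r4:Mul1
c2: issue ADD r0<-Add1 | r0:Add1,r1:5,r2:2,r3:3,r4:Mul1
c3: issue MUL r3<-Mul2 | r0:Add1,r1:5,r2:2,r3:Mul2,r4:Mul1
c4: stall | r0:Add1,r1:5,r2:2,r3:Mul2,r4:Mul1
c5: CDB Add1=8; stall | r0:8,r1:5,r2:2,r3:Mul2,r4:Mul1
c6: CDB Mul1=2; issue MUL r2<-Mul1 | r0:8,r1:5,r2:Mul1,r3:Mul2,r4:2
c7: CDB Mul2=10; issue ADD r0<-Add1 | r0:Add1,r1:5,r2:Mul1,r3:10,r4:2
c8: issue MUL r3<-Mul2 | r0:Add1,r1:5,r2:Mul1,r3:Mul2,r4:2
c9: issue ADD r0<-Add2 | r0:Add2,r1:5,r2:Mul1,r3:Mul2,r4:2
c10: CDB Mul1=4; stall | r0:Add2,r1:5,r2:4,r3:Mul2,r4:2
c11: stall | r0:Add2,r1:5,r2:4,r3:Mul2,r4:2
c12: stall | r0:Add2,r1:5,r2:4,r3:Mul2,r4:2
c13: CDB Add1=14; issue SUB r0<-Add1 | r0:Add1,r1:5,r2:4,r3:Mul2,r4:2
c14: stall | r0:Add1,r1:5,r2:4,r3:Mul2,r4:2
c15: stall | r0:Add1,r1:5,r2:4,r3:Mul2,r4:2
c16: CDB Add1=-3; issue SUB r0<-Add1 | r0:Add1,r1:5,r2:4,r3:Mul2,r4:2
c17: CDB Mul2=140; stall | r0:Add1,r1:5,r2:4,r3:140,r4:2
c18: stall | r0:Add1,r1:5,r2:4,r3:140,r4:2
c19: stall | r0:Add1,r1:5,r2:4,r3:140,r4:2
c20: CDB Add1=135; issue SUB r1<-Add1 | r0:135,r1:Add1,r2:4,r3:140,r4:2
c21: CDB Add2=144 | r0:135,r1:Add1,r2:4,r3:140,r4:2
c22: - | r0:135,r1:Add1,r2:4,r3:140,r4:2
c23: CDB Add1=-138 | r0:135,r1:-138,r2:4,r3:140,r4:2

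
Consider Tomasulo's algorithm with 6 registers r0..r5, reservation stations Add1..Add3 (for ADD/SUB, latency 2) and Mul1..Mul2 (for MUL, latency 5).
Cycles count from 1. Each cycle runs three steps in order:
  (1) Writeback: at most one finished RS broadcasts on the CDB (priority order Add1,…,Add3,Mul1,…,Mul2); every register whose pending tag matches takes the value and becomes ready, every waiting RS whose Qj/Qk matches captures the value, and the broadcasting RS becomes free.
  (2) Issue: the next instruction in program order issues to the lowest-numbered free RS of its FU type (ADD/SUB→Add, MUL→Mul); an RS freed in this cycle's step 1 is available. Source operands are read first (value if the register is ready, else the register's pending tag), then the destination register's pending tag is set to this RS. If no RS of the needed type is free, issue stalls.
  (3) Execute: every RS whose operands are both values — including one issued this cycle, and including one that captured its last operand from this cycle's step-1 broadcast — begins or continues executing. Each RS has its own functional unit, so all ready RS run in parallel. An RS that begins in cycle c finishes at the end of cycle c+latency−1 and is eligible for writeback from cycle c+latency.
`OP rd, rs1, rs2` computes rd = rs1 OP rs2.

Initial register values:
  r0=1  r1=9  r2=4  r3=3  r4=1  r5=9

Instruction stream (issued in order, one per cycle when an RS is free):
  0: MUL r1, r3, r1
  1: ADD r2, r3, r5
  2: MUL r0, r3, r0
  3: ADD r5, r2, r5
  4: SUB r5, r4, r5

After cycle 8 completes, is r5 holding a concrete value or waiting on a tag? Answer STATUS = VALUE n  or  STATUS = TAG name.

c1: issue MUL r1<-Mul1 | r0:1,r1:Mul1,r2:4,r3:3,r4:1,r5:9
c2: issue ADD r2<-Add1 | r0:1,r1:Mul1,r2:Add1,r3:3,r4:1,r5:9
c3: issue MUL r0<-Mul2 | r0:Mul2,r1:Mul1,r2:Add1,r3:3,r4:1,r5:9
c4: CDB Add1=12; issue ADD r5<-Add1 | r0:Mul2,r1:Mul1,r2:12,r3:3,r4:1,r5:Add1
c5: issue SUB r5<-Add2 | r0:Mul2,r1:Mul1,r2:12,r3:3,r4:1,r5:Add2
c6: CDB Add1=21 | r0:Mul2,r1:Mul1,r2:12,r3:3,r4:1,r5:Add2
c7: CDB Mul1=27 | r0:Mul2,r1:27,r2:12,r3:3,r4:1,r5:Add2
c8: CDB Add2=-20 | r0:Mul2,r1:27,r2:12,r3:3,r4:1,r5:-20

STATUS = VALUE -20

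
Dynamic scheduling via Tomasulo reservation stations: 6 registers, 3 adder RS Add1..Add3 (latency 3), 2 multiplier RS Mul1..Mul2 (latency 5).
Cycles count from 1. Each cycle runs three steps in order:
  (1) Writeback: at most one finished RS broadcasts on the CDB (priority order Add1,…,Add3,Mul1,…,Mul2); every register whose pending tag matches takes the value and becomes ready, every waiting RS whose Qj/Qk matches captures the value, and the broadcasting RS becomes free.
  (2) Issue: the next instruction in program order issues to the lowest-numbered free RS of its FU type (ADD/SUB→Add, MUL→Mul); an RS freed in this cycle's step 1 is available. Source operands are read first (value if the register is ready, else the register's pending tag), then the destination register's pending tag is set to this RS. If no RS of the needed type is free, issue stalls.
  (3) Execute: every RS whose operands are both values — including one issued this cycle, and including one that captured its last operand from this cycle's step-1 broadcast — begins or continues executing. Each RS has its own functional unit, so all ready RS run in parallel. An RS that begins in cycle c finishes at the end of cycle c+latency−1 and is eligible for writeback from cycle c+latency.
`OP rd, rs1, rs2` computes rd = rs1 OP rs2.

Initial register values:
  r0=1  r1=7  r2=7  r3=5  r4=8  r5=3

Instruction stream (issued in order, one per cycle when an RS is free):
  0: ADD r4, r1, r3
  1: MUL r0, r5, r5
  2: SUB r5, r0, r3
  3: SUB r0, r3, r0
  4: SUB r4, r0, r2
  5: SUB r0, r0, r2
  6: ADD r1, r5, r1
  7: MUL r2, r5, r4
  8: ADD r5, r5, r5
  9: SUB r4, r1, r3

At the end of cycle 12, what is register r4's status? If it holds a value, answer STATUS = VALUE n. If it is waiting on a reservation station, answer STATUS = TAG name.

  c1: issue ADD r4<-Add1  regs: r0:1,r1:7,r2:7,r3:5,r4:Add1,r5:3
  c2: issue MUL r0<-Mul1  regs: r0:Mul1,r1:7,r2:7,r3:5,r4:Add1,r5:3
  c3: issue SUB r5<-Add2  regs: r0:Mul1,r1:7,r2:7,r3:5,r4:Add1,r5:Add2
  c4: CDB Add1=12; issue SUB r0<-Add1  regs: r0:Add1,r1:7,r2:7,r3:5,r4:12,r5:Add2
  c5: issue SUB r4<-Add3  regs: r0:Add1,r1:7,r2:7,r3:5,r4:Add3,r5:Add2
  c6: stall  regs: r0:Add1,r1:7,r2:7,r3:5,r4:Add3,r5:Add2
  c7: CDB Mul1=9; stall  regs: r0:Add1,r1:7,r2:7,r3:5,r4:Add3,r5:Add2
  c8: stall  regs: r0:Add1,r1:7,r2:7,r3:5,r4:Add3,r5:Add2
  c9: stall  regs: r0:Add1,r1:7,r2:7,r3:5,r4:Add3,r5:Add2
  c10: CDB Add1=-4; issue SUB r0<-Add1  regs: r0:Add1,r1:7,r2:7,r3:5,r4:Add3,r5:Add2
  c11: CDB Add2=4; issue ADD r1<-Add2  regs: r0:Add1,r1:Add2,r2:7,r3:5,r4:Add3,r5:4
  c12: issue MUL r2<-Mul1  regs: r0:Add1,r1:Add2,r2:Mul1,r3:5,r4:Add3,r5:4

STATUS = TAG Add3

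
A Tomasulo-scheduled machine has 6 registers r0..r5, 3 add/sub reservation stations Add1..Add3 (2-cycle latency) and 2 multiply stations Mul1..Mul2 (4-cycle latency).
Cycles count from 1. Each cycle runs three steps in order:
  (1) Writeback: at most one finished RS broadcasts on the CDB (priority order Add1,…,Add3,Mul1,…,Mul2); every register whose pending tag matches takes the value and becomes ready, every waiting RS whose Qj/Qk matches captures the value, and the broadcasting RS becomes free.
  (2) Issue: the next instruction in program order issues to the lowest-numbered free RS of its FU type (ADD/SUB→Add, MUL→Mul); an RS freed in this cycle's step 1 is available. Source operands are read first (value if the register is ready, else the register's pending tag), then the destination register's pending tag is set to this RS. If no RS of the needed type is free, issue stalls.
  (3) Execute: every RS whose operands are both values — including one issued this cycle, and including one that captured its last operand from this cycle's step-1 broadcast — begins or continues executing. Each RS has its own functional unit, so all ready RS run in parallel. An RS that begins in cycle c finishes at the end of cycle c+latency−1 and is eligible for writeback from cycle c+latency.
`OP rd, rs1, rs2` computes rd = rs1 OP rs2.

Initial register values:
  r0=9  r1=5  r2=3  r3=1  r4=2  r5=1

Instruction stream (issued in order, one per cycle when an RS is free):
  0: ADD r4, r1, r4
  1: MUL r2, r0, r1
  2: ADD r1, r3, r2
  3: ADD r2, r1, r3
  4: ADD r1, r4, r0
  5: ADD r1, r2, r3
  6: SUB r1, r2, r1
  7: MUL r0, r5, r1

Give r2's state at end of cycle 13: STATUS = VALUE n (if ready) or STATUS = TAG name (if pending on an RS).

c1: issue ADD r4<-Add1 | r0:9,r1:5,r2:3,r3:1,r4:Add1,r5:1
c2: issue MUL r2<-Mul1 | r0:9,r1:5,r2:Mul1,r3:1,r4:Add1,r5:1
c3: CDB Add1=7; issue ADD r1<-Add1 | r0:9,r1:Add1,r2:Mul1,r3:1,r4:7,r5:1
c4: issue ADD r2<-Add2 | r0:9,r1:Add1,r2:Add2,r3:1,r4:7,r5:1
c5: issue ADD r1<-Add3 | r0:9,r1:Add3,r2:Add2,r3:1,r4:7,r5:1
c6: CDB Mul1=45; stall | r0:9,r1:Add3,r2:Add2,r3:1,r4:7,r5:1
c7: CDB Add3=16; issue ADD r1<-Add3 | r0:9,r1:Add3,r2:Add2,r3:1,r4:7,r5:1
c8: CDB Add1=46; issue SUB r1<-Add1 | r0:9,r1:Add1,r2:Add2,r3:1,r4:7,r5:1
c9: issue MUL r0<-Mul1 | r0:Mul1,r1:Add1,r2:Add2,r3:1,r4:7,r5:1
c10: CDB Add2=47 | r0:Mul1,r1:Add1,r2:47,r3:1,r4:7,r5:1
c11: - | r0:Mul1,r1:Add1,r2:47,r3:1,r4:7,r5:1
c12: CDB Add3=48 | r0:Mul1,r1:Add1,r2:47,r3:1,r4:7,r5:1
c13: - | r0:Mul1,r1:Add1,r2:47,r3:1,r4:7,r5:1

STATUS = VALUE 47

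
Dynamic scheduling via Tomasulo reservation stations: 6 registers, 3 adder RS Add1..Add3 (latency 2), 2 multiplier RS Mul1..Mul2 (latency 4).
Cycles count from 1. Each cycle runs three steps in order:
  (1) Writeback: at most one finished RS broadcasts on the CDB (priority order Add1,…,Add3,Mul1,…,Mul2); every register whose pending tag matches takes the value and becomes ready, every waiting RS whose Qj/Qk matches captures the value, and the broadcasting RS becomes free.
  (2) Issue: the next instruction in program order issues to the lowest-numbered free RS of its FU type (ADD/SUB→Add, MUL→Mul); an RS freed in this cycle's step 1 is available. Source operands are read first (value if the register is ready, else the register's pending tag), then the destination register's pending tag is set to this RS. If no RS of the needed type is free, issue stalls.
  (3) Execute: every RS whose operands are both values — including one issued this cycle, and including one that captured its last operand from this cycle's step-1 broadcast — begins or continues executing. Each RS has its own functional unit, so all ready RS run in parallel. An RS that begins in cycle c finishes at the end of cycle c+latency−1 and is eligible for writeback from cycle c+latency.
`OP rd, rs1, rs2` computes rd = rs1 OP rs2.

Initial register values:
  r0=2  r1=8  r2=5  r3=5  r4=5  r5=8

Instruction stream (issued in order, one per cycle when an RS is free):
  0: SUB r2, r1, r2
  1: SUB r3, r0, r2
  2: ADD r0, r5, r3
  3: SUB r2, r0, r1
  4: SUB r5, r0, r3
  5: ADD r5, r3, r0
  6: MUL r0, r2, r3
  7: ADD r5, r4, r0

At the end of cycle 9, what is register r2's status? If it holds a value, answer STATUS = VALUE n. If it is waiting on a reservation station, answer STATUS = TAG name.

STATUS = TAG Add3

c1: issue SUB r2<-Add1 | r0:2,r1:8,r2:Add1,r3:5,r4:5,r5:8
c2: issue SUB r3<-Add2 | r0:2,r1:8,r2:Add1,r3:Add2,r4:5,r5:8
c3: CDB Add1=3; issue ADD r0<-Add1 | r0:Add1,r1:8,r2:3,r3:Add2,r4:5,r5:8
c4: issue SUB r2<-Add3 | r0:Add1,r1:8,r2:Add3,r3:Add2,r4:5,r5:8
c5: CDB Add2=-1; issue SUB r5<-Add2 | r0:Add1,r1:8,r2:Add3,r3:-1,r4:5,r5:Add2
c6: stall | r0:Add1,r1:8,r2:Add3,r3:-1,r4:5,r5:Add2
c7: CDB Add1=7; issue ADD r5<-Add1 | r0:7,r1:8,r2:Add3,r3:-1,r4:5,r5:Add1
c8: issue MUL r0<-Mul1 | r0:Mul1,r1:8,r2:Add3,r3:-1,r4:5,r5:Add1
c9: CDB Add1=6; issue ADD r5<-Add1 | r0:Mul1,r1:8,r2:Add3,r3:-1,r4:5,r5:Add1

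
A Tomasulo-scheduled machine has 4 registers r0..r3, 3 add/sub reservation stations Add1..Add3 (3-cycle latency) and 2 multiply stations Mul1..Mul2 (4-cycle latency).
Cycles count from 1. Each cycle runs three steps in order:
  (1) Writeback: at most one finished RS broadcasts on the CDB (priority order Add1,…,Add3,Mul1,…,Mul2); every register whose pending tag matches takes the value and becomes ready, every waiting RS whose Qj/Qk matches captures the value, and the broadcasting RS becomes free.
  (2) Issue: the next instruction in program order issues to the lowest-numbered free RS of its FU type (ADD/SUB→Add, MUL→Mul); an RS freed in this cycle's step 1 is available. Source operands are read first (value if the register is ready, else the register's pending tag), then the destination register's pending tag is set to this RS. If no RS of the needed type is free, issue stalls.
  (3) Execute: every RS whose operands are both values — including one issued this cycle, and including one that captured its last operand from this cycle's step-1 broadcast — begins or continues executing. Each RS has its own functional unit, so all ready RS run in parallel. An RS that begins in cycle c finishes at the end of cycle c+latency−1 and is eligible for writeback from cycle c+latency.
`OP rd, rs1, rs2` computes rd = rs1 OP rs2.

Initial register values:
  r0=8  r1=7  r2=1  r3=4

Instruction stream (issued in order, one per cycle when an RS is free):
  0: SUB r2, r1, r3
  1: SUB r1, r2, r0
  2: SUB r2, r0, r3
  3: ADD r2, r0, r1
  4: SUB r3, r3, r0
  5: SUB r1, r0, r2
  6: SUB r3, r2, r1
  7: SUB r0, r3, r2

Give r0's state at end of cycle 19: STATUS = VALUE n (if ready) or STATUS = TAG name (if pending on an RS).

STATUS = VALUE -5

cycle 1: issue SUB r2<-Add1 // r0:8,r1:7,r2:Add1,r3:4
cycle 2: issue SUB r1<-Add2 // r0:8,r1:Add2,r2:Add1,r3:4
cycle 3: issue SUB r2<-Add3 // r0:8,r1:Add2,r2:Add3,r3:4
cycle 4: CDB Add1=3; issue ADD r2<-Add1 // r0:8,r1:Add2,r2:Add1,r3:4
cycle 5: stall // r0:8,r1:Add2,r2:Add1,r3:4
cycle 6: CDB Add3=4; issue SUB r3<-Add3 // r0:8,r1:Add2,r2:Add1,r3:Add3
cycle 7: CDB Add2=-5; issue SUB r1<-Add2 // r0:8,r1:Add2,r2:Add1,r3:Add3
cycle 8: stall // r0:8,r1:Add2,r2:Add1,r3:Add3
cycle 9: CDB Add3=-4; issue SUB r3<-Add3 // r0:8,r1:Add2,r2:Add1,r3:Add3
cycle 10: CDB Add1=3; issue SUB r0<-Add1 // r0:Add1,r1:Add2,r2:3,r3:Add3
cycle 11: - // r0:Add1,r1:Add2,r2:3,r3:Add3
cycle 12: - // r0:Add1,r1:Add2,r2:3,r3:Add3
cycle 13: CDB Add2=5 // r0:Add1,r1:5,r2:3,r3:Add3
cycle 14: - // r0:Add1,r1:5,r2:3,r3:Add3
cycle 15: - // r0:Add1,r1:5,r2:3,r3:Add3
cycle 16: CDB Add3=-2 // r0:Add1,r1:5,r2:3,r3:-2
cycle 17: - // r0:Add1,r1:5,r2:3,r3:-2
cycle 18: - // r0:Add1,r1:5,r2:3,r3:-2
cycle 19: CDB Add1=-5 // r0:-5,r1:5,r2:3,r3:-2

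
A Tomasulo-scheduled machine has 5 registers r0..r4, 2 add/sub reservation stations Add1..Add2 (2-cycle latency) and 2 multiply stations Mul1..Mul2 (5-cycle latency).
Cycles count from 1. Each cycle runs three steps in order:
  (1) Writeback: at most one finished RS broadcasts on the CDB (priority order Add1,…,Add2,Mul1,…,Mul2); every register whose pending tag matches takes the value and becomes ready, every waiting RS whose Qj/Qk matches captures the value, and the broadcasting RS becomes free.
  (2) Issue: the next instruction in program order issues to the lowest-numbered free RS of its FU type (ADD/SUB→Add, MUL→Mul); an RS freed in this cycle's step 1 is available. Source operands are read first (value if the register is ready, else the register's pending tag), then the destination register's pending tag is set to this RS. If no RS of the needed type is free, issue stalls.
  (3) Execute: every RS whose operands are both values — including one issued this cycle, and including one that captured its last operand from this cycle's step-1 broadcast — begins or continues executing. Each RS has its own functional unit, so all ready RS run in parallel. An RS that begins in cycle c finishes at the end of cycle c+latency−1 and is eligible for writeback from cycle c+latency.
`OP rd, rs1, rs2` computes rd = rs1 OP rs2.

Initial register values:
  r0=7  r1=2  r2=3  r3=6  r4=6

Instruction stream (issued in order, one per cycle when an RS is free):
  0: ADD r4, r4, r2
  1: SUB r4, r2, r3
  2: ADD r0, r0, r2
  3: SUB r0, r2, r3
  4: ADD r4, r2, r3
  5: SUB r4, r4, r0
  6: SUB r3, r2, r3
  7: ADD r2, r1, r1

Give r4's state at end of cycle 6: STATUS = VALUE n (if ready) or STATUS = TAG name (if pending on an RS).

STATUS = TAG Add2

c1: issue ADD r4<-Add1 | r0:7,r1:2,r2:3,r3:6,r4:Add1
c2: issue SUB r4<-Add2 | r0:7,r1:2,r2:3,r3:6,r4:Add2
c3: CDB Add1=9; issue ADD r0<-Add1 | r0:Add1,r1:2,r2:3,r3:6,r4:Add2
c4: CDB Add2=-3; issue SUB r0<-Add2 | r0:Add2,r1:2,r2:3,r3:6,r4:-3
c5: CDB Add1=10; issue ADD r4<-Add1 | r0:Add2,r1:2,r2:3,r3:6,r4:Add1
c6: CDB Add2=-3; issue SUB r4<-Add2 | r0:-3,r1:2,r2:3,r3:6,r4:Add2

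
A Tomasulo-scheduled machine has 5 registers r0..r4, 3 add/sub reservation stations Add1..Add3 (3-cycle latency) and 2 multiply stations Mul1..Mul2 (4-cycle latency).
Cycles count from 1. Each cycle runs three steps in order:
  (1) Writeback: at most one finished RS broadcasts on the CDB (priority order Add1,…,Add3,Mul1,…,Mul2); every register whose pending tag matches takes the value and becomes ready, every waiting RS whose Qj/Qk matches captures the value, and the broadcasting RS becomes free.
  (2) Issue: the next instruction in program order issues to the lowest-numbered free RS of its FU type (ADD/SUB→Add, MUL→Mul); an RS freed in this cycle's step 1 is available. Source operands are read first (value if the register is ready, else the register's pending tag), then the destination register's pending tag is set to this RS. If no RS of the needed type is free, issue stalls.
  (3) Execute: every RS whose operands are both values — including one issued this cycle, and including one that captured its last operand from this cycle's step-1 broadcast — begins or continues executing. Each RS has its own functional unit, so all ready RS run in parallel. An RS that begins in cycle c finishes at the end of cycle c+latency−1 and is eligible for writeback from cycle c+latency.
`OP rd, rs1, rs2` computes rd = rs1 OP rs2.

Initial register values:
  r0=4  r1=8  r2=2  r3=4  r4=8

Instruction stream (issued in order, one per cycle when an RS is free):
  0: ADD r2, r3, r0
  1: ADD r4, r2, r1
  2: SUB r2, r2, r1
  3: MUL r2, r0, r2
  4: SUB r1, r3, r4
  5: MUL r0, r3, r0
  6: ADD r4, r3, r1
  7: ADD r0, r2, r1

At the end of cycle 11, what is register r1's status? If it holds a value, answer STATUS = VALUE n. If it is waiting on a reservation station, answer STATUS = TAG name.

c1: issue ADD r2<-Add1 | r0:4,r1:8,r2:Add1,r3:4,r4:8
c2: issue ADD r4<-Add2 | r0:4,r1:8,r2:Add1,r3:4,r4:Add2
c3: issue SUB r2<-Add3 | r0:4,r1:8,r2:Add3,r3:4,r4:Add2
c4: CDB Add1=8; issue MUL r2<-Mul1 | r0:4,r1:8,r2:Mul1,r3:4,r4:Add2
c5: issue SUB r1<-Add1 | r0:4,r1:Add1,r2:Mul1,r3:4,r4:Add2
c6: issue MUL r0<-Mul2 | r0:Mul2,r1:Add1,r2:Mul1,r3:4,r4:Add2
c7: CDB Add2=16; issue ADD r4<-Add2 | r0:Mul2,r1:Add1,r2:Mul1,r3:4,r4:Add2
c8: CDB Add3=0; issue ADD r0<-Add3 | r0:Add3,r1:Add1,r2:Mul1,r3:4,r4:Add2
c9: - | r0:Add3,r1:Add1,r2:Mul1,r3:4,r4:Add2
c10: CDB Add1=-12 | r0:Add3,r1:-12,r2:Mul1,r3:4,r4:Add2
c11: CDB Mul2=16 | r0:Add3,r1:-12,r2:Mul1,r3:4,r4:Add2

STATUS = VALUE -12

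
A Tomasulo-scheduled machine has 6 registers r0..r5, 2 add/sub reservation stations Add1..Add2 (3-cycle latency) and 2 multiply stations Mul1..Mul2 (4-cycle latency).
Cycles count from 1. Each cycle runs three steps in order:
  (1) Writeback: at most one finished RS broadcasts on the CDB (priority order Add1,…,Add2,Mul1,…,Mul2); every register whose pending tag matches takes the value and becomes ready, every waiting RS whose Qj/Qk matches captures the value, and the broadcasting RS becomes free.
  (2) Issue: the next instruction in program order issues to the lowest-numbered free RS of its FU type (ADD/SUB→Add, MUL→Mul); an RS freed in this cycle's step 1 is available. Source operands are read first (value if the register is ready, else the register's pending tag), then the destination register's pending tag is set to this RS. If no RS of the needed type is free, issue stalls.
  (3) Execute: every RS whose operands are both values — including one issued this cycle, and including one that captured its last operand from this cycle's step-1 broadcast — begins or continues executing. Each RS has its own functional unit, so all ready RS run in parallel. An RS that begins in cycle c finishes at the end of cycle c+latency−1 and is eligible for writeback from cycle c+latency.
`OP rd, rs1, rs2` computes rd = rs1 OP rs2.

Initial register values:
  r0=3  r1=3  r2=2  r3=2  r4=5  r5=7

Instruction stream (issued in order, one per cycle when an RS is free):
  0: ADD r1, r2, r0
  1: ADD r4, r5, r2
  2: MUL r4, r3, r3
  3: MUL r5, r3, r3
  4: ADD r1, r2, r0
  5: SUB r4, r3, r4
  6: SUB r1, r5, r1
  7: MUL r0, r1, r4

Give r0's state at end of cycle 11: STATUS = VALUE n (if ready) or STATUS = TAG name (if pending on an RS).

STATUS = TAG Mul1

  c1: issue ADD r1<-Add1  regs: r0:3,r1:Add1,r2:2,r3:2,r4:5,r5:7
  c2: issue ADD r4<-Add2  regs: r0:3,r1:Add1,r2:2,r3:2,r4:Add2,r5:7
  c3: issue MUL r4<-Mul1  regs: r0:3,r1:Add1,r2:2,r3:2,r4:Mul1,r5:7
  c4: CDB Add1=5; issue MUL r5<-Mul2  regs: r0:3,r1:5,r2:2,r3:2,r4:Mul1,r5:Mul2
  c5: CDB Add2=9; issue ADD r1<-Add1  regs: r0:3,r1:Add1,r2:2,r3:2,r4:Mul1,r5:Mul2
  c6: issue SUB r4<-Add2  regs: r0:3,r1:Add1,r2:2,r3:2,r4:Add2,r5:Mul2
  c7: CDB Mul1=4; stall  regs: r0:3,r1:Add1,r2:2,r3:2,r4:Add2,r5:Mul2
  c8: CDB Add1=5; issue SUB r1<-Add1  regs: r0:3,r1:Add1,r2:2,r3:2,r4:Add2,r5:Mul2
  c9: CDB Mul2=4; issue MUL r0<-Mul1  regs: r0:Mul1,r1:Add1,r2:2,r3:2,r4:Add2,r5:4
  c10: CDB Add2=-2  regs: r0:Mul1,r1:Add1,r2:2,r3:2,r4:-2,r5:4
  c11: -  regs: r0:Mul1,r1:Add1,r2:2,r3:2,r4:-2,r5:4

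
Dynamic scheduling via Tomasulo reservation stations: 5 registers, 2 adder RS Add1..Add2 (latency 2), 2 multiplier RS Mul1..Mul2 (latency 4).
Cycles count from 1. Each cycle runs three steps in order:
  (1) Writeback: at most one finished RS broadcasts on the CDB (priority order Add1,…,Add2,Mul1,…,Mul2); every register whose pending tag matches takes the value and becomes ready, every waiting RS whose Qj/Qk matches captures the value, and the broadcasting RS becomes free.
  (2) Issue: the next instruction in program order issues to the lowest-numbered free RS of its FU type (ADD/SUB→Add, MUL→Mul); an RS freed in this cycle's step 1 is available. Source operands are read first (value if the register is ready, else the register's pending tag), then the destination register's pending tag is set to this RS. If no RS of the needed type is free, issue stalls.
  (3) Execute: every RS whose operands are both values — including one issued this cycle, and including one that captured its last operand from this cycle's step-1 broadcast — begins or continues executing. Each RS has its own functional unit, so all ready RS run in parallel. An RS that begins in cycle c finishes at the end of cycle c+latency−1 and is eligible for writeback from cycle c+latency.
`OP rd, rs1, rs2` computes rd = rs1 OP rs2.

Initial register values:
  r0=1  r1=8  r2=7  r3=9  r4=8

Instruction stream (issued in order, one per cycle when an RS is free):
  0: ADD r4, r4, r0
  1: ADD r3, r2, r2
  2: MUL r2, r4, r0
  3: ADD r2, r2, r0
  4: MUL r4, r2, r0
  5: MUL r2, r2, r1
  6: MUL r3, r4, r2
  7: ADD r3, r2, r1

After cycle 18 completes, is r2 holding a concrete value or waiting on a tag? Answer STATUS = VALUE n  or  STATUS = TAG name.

STATUS = VALUE 80

c1: issue ADD r4<-Add1 | r0:1,r1:8,r2:7,r3:9,r4:Add1
c2: issue ADD r3<-Add2 | r0:1,r1:8,r2:7,r3:Add2,r4:Add1
c3: CDB Add1=9; issue MUL r2<-Mul1 | r0:1,r1:8,r2:Mul1,r3:Add2,r4:9
c4: CDB Add2=14; issue ADD r2<-Add1 | r0:1,r1:8,r2:Add1,r3:14,r4:9
c5: issue MUL r4<-Mul2 | r0:1,r1:8,r2:Add1,r3:14,r4:Mul2
c6: stall | r0:1,r1:8,r2:Add1,r3:14,r4:Mul2
c7: CDB Mul1=9; issue MUL r2<-Mul1 | r0:1,r1:8,r2:Mul1,r3:14,r4:Mul2
c8: stall | r0:1,r1:8,r2:Mul1,r3:14,r4:Mul2
c9: CDB Add1=10; stall | r0:1,r1:8,r2:Mul1,r3:14,r4:Mul2
c10: stall | r0:1,r1:8,r2:Mul1,r3:14,r4:Mul2
c11: stall | r0:1,r1:8,r2:Mul1,r3:14,r4:Mul2
c12: stall | r0:1,r1:8,r2:Mul1,r3:14,r4:Mul2
c13: CDB Mul1=80; issue MUL r3<-Mul1 | r0:1,r1:8,r2:80,r3:Mul1,r4:Mul2
c14: CDB Mul2=10; issue ADD r3<-Add1 | r0:1,r1:8,r2:80,r3:Add1,r4:10
c15: - | r0:1,r1:8,r2:80,r3:Add1,r4:10
c16: CDB Add1=88 | r0:1,r1:8,r2:80,r3:88,r4:10
c17: - | r0:1,r1:8,r2:80,r3:88,r4:10
c18: CDB Mul1=800 | r0:1,r1:8,r2:80,r3:88,r4:10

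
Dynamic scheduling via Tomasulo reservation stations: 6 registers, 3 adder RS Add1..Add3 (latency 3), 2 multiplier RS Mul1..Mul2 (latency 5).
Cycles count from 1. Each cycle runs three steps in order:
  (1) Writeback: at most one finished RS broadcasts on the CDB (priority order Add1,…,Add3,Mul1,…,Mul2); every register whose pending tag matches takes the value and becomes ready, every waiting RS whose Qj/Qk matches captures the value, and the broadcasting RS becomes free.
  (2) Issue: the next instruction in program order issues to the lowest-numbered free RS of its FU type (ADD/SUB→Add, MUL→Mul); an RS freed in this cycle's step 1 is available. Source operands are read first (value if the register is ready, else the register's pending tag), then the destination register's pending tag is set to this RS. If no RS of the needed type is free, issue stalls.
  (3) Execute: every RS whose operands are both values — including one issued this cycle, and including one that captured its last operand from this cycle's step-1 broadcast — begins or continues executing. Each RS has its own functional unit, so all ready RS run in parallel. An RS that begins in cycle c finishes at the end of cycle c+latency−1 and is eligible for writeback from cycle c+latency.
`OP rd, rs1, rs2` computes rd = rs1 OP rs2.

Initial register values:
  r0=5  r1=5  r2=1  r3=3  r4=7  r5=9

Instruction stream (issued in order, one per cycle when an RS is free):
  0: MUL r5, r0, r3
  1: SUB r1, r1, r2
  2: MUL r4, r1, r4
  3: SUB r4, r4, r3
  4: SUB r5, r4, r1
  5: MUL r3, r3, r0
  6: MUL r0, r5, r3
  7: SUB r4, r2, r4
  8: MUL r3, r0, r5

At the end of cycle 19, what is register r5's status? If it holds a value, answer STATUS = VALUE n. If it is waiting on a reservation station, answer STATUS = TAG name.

c1: issue MUL r5<-Mul1 | r0:5,r1:5,r2:1,r3:3,r4:7,r5:Mul1
c2: issue SUB r1<-Add1 | r0:5,r1:Add1,r2:1,r3:3,r4:7,r5:Mul1
c3: issue MUL r4<-Mul2 | r0:5,r1:Add1,r2:1,r3:3,r4:Mul2,r5:Mul1
c4: issue SUB r4<-Add2 | r0:5,r1:Add1,r2:1,r3:3,r4:Add2,r5:Mul1
c5: CDB Add1=4; issue SUB r5<-Add1 | r0:5,r1:4,r2:1,r3:3,r4:Add2,r5:Add1
c6: CDB Mul1=15; issue MUL r3<-Mul1 | r0:5,r1:4,r2:1,r3:Mul1,r4:Add2,r5:Add1
c7: stall | r0:5,r1:4,r2:1,r3:Mul1,r4:Add2,r5:Add1
c8: stall | r0:5,r1:4,r2:1,r3:Mul1,r4:Add2,r5:Add1
c9: stall | r0:5,r1:4,r2:1,r3:Mul1,r4:Add2,r5:Add1
c10: CDB Mul2=28; issue MUL r0<-Mul2 | r0:Mul2,r1:4,r2:1,r3:Mul1,r4:Add2,r5:Add1
c11: CDB Mul1=15; issue SUB r4<-Add3 | r0:Mul2,r1:4,r2:1,r3:15,r4:Add3,r5:Add1
c12: issue MUL r3<-Mul1 | r0:Mul2,r1:4,r2:1,r3:Mul1,r4:Add3,r5:Add1
c13: CDB Add2=25 | r0:Mul2,r1:4,r2:1,r3:Mul1,r4:Add3,r5:Add1
c14: - | r0:Mul2,r1:4,r2:1,r3:Mul1,r4:Add3,r5:Add1
c15: - | r0:Mul2,r1:4,r2:1,r3:Mul1,r4:Add3,r5:Add1
c16: CDB Add1=21 | r0:Mul2,r1:4,r2:1,r3:Mul1,r4:Add3,r5:21
c17: CDB Add3=-24 | r0:Mul2,r1:4,r2:1,r3:Mul1,r4:-24,r5:21
c18: - | r0:Mul2,r1:4,r2:1,r3:Mul1,r4:-24,r5:21
c19: - | r0:Mul2,r1:4,r2:1,r3:Mul1,r4:-24,r5:21

STATUS = VALUE 21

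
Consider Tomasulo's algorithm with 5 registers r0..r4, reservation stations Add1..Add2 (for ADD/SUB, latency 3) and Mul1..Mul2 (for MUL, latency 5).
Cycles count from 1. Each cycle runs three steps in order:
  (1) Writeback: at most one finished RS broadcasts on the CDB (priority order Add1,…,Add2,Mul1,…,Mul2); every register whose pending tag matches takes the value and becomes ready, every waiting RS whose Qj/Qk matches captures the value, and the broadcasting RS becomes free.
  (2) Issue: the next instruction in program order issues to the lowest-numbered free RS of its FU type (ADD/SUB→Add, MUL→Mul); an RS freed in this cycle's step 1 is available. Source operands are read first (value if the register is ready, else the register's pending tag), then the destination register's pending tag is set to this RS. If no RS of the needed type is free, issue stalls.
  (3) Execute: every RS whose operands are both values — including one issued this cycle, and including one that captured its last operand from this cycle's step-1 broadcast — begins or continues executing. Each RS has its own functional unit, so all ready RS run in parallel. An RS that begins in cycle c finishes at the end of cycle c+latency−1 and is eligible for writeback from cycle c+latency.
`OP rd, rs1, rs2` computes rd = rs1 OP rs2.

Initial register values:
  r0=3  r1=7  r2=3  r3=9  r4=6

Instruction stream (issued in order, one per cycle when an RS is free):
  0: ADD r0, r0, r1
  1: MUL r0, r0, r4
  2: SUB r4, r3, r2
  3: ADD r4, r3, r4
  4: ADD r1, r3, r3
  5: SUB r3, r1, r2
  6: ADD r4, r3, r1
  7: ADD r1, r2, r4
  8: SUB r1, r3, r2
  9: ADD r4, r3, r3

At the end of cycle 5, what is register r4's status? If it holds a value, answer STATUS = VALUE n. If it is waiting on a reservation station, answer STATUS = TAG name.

STATUS = TAG Add1

  c1: issue ADD r0<-Add1  regs: r0:Add1,r1:7,r2:3,r3:9,r4:6
  c2: issue MUL r0<-Mul1  regs: r0:Mul1,r1:7,r2:3,r3:9,r4:6
  c3: issue SUB r4<-Add2  regs: r0:Mul1,r1:7,r2:3,r3:9,r4:Add2
  c4: CDB Add1=10; issue ADD r4<-Add1  regs: r0:Mul1,r1:7,r2:3,r3:9,r4:Add1
  c5: stall  regs: r0:Mul1,r1:7,r2:3,r3:9,r4:Add1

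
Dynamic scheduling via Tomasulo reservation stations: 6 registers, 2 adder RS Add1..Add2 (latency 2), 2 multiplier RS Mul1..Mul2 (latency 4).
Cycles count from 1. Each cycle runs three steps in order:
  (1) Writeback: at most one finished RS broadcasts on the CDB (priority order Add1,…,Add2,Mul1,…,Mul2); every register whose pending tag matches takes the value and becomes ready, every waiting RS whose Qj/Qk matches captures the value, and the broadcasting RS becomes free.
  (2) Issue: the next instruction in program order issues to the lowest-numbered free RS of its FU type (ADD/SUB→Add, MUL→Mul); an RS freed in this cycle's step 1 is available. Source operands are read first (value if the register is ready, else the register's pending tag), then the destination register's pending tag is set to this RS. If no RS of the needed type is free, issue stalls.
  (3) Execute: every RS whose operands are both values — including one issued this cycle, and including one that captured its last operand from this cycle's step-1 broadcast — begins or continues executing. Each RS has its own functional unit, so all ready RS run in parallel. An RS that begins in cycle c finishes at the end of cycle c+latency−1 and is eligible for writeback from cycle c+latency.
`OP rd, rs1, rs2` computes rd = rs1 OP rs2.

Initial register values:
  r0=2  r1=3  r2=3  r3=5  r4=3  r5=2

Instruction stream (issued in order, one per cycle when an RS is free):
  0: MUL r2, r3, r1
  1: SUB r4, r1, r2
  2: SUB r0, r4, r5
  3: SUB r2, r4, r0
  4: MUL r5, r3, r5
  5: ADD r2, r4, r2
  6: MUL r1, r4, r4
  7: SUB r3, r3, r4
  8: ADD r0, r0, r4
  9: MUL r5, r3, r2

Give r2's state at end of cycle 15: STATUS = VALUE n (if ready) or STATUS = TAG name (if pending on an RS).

cycle 1: issue MUL r2<-Mul1 // r0:2,r1:3,r2:Mul1,r3:5,r4:3,r5:2
cycle 2: issue SUB r4<-Add1 // r0:2,r1:3,r2:Mul1,r3:5,r4:Add1,r5:2
cycle 3: issue SUB r0<-Add2 // r0:Add2,r1:3,r2:Mul1,r3:5,r4:Add1,r5:2
cycle 4: stall // r0:Add2,r1:3,r2:Mul1,r3:5,r4:Add1,r5:2
cycle 5: CDB Mul1=15; stall // r0:Add2,r1:3,r2:15,r3:5,r4:Add1,r5:2
cycle 6: stall // r0:Add2,r1:3,r2:15,r3:5,r4:Add1,r5:2
cycle 7: CDB Add1=-12; issue SUB r2<-Add1 // r0:Add2,r1:3,r2:Add1,r3:5,r4:-12,r5:2
cycle 8: issue MUL r5<-Mul1 // r0:Add2,r1:3,r2:Add1,r3:5,r4:-12,r5:Mul1
cycle 9: CDB Add2=-14; issue ADD r2<-Add2 // r0:-14,r1:3,r2:Add2,r3:5,r4:-12,r5:Mul1
cycle 10: issue MUL r1<-Mul2 // r0:-14,r1:Mul2,r2:Add2,r3:5,r4:-12,r5:Mul1
cycle 11: CDB Add1=2; issue SUB r3<-Add1 // r0:-14,r1:Mul2,r2:Add2,r3:Add1,r4:-12,r5:Mul1
cycle 12: CDB Mul1=10; stall // r0:-14,r1:Mul2,r2:Add2,r3:Add1,r4:-12,r5:10
cycle 13: CDB Add1=17; issue ADD r0<-Add1 // r0:Add1,r1:Mul2,r2:Add2,r3:17,r4:-12,r5:10
cycle 14: CDB Add2=-10; issue MUL r5<-Mul1 // r0:Add1,r1:Mul2,r2:-10,r3:17,r4:-12,r5:Mul1
cycle 15: CDB Add1=-26 // r0:-26,r1:Mul2,r2:-10,r3:17,r4:-12,r5:Mul1

STATUS = VALUE -10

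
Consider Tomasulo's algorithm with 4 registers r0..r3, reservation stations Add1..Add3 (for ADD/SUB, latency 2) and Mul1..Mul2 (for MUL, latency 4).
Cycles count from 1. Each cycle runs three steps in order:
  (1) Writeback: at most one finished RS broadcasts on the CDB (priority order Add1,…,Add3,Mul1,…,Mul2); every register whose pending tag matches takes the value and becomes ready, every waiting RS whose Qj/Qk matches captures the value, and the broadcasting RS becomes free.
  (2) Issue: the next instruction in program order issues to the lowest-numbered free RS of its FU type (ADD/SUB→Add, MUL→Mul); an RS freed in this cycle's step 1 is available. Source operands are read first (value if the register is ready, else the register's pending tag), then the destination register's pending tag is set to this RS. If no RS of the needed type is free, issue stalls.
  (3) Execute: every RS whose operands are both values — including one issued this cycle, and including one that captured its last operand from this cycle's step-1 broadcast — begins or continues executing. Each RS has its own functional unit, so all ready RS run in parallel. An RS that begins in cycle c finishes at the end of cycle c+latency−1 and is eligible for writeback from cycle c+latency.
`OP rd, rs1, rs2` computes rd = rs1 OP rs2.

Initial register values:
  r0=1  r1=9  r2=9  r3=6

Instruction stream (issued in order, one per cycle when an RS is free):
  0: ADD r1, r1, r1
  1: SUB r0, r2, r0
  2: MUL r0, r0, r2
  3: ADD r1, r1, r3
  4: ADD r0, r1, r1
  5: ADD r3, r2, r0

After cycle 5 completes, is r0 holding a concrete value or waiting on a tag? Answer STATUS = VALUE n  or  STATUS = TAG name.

c1: issue ADD r1<-Add1 | r0:1,r1:Add1,r2:9,r3:6
c2: issue SUB r0<-Add2 | r0:Add2,r1:Add1,r2:9,r3:6
c3: CDB Add1=18; issue MUL r0<-Mul1 | r0:Mul1,r1:18,r2:9,r3:6
c4: CDB Add2=8; issue ADD r1<-Add1 | r0:Mul1,r1:Add1,r2:9,r3:6
c5: issue ADD r0<-Add2 | r0:Add2,r1:Add1,r2:9,r3:6

STATUS = TAG Add2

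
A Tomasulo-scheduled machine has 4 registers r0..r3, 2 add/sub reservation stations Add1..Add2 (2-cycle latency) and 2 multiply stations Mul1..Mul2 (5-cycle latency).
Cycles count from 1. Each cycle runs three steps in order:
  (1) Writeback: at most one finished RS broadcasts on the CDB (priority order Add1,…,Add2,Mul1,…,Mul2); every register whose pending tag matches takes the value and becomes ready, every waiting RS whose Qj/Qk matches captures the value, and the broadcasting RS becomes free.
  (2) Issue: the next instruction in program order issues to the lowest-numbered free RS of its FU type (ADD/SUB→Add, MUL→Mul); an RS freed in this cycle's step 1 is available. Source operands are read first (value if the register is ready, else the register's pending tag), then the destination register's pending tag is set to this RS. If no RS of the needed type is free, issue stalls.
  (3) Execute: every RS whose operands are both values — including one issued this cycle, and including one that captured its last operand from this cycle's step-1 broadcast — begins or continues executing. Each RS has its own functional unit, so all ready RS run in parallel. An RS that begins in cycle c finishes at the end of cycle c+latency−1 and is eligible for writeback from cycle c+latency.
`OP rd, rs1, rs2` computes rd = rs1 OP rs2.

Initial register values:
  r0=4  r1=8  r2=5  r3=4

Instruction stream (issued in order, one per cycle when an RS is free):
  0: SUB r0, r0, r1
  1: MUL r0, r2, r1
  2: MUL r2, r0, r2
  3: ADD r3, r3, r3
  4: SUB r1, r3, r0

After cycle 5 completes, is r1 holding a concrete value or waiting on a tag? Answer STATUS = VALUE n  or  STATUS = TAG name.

c1: issue SUB r0<-Add1 | r0:Add1,r1:8,r2:5,r3:4
c2: issue MUL r0<-Mul1 | r0:Mul1,r1:8,r2:5,r3:4
c3: CDB Add1=-4; issue MUL r2<-Mul2 | r0:Mul1,r1:8,r2:Mul2,r3:4
c4: issue ADD r3<-Add1 | r0:Mul1,r1:8,r2:Mul2,r3:Add1
c5: issue SUB r1<-Add2 | r0:Mul1,r1:Add2,r2:Mul2,r3:Add1

STATUS = TAG Add2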